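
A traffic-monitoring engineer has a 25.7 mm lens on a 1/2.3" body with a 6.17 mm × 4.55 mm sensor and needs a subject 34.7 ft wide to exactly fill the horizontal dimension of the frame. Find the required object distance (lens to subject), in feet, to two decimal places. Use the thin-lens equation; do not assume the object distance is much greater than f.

144.62 ft

W: 34.7 ft × 304.8 mm/ft = 10576.56 mm.
Magnification m = w/W = dᵢ/dₒ; combined with 1/f = 1/dₒ + 1/dᵢ this gives dₒ = f·(1 + W/w).
dₒ = 25.7 mm × (1 + 10576.6/6.17) = 25.7 × 1715.1912 ≈ 44080.414 mm = 44080.414/304.8 ft = 144.621 ft.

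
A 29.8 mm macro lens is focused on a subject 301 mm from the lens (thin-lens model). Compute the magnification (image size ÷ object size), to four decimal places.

0.1099×

Thin lens: 1/f = 1/dₒ + 1/dᵢ → 1/dᵢ = 1/29.8 − 1/301 = 0.0302348 mm⁻¹, so dᵢ ≈ 33.0745 mm.
Magnification m = dᵢ/dₒ = 33.0745/301 ≈ 0.10988.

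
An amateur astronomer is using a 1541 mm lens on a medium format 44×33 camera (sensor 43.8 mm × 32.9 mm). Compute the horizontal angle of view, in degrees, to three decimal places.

1.628°

Angle of view α = 2·arctan(w/2f) with w = 43.8 mm and f = 1541 mm.
w/2f = 0.01421; arctan(0.01421) ≈ 0.8142°, so α ≈ 1.6284°.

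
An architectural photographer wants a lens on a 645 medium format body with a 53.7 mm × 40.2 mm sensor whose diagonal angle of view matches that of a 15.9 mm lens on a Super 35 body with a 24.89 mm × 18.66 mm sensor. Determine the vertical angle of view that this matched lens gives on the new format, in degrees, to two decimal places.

60.76°

Sensor diagonal = √(24.89² + 18.66²) = √967.7077 ≈ 31.1080 mm.
Sensor diagonal = √(53.7² + 40.2²) = √4499.7300 ≈ 67.0800 mm.
Equal diagonal AOV ⇒ f₂ = f₁ · 67.0800/31.1080 = 15.9 × 2.15636 ≈ 34.2861 mm.
Vertical AOV on the new format = 2·arctan(40.2 / (2 × 34.2861)) = 2·arctan(0.58624) ≈ 60.7613°.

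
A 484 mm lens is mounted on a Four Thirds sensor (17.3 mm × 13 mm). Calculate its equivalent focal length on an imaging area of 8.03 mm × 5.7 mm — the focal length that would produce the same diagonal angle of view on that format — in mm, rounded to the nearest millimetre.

220 mm

Sensor diagonal = √(17.3² + 13²) = √468.2900 ≈ 21.6400 mm.
Sensor diagonal = √(8.03² + 5.7²) = √96.9709 ≈ 9.8474 mm.
Equal angle of view means equal diagonal/f ratio, so f₂ = f₁ · (diagonal₂/diagonal₁) = 484 × 9.8474/21.6400.
f₂ = 484 × 0.45505 ≈ 220.246 mm.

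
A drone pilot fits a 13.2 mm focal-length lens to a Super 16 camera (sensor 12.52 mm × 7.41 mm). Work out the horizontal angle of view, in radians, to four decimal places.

0.8857 rad

Angle of view α = 2·arctan(w/2f) with w = 12.52 mm and f = 13.2 mm.
w/2f = 0.47424; arctan(0.47424) ≈ 0.4428 rad, so α ≈ 0.8857 rad.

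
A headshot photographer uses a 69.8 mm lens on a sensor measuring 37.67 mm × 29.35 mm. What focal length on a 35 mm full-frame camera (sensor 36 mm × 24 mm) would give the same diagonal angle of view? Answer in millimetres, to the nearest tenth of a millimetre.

63.2 mm

Sensor diagonal = √(37.67² + 29.35²) = √2280.4514 ≈ 47.7541 mm.
Sensor diagonal = √(36² + 24²) = √1872.0000 ≈ 43.2666 mm.
Equal angle of view means equal diagonal/f ratio, so f₂ = f₁ · (diagonal₂/diagonal₁) = 69.8 × 43.2666/47.7541.
f₂ = 69.8 × 0.90603 ≈ 63.241 mm.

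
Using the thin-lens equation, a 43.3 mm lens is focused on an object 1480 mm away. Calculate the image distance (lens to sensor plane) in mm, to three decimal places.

1/dᵢ = 1/f − 1/dₒ = 1/43.3 − 1/1480 = 0.0224190 mm⁻¹.
dᵢ = 1/0.0224190 ≈ 44.6050 mm.

44.605 mm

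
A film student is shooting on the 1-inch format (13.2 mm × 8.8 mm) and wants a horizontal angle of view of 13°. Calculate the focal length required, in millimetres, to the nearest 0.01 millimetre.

57.93 mm

From α = 2·arctan(w/2f) we get f = w / (2·tan(α/2)).
With w = 13.2 mm and α/2 = 6.5°, tan(α/2) ≈ 0.11394, so f ≈ 13.2 / 0.22787 ≈ 57.9275 mm.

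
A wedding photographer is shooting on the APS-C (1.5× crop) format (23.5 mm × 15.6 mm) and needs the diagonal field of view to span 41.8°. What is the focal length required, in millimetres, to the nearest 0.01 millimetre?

36.93 mm

Sensor diagonal = √(23.5² + 15.6²) = √795.6100 ≈ 28.2066 mm.
From α = 2·arctan(d/2f) we get f = d / (2·tan(α/2)).
With d = 28.2066 mm and α/2 = 20.9°, tan(α/2) ≈ 0.38186, so f ≈ 28.2066 / 0.76373 ≈ 36.9328 mm.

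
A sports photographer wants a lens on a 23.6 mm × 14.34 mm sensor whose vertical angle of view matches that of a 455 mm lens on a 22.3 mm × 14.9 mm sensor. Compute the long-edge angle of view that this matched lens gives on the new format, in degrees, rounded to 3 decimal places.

3.087°

Equal vertical AOV ⇒ f₂ = f₁ · 14.34/14.9 = 455 × 0.96242 ≈ 437.8993 mm.
Long-edge AOV on the new format = 2·arctan(23.6 / (2 × 437.8993)) = 2·arctan(0.02695) ≈ 3.0871°.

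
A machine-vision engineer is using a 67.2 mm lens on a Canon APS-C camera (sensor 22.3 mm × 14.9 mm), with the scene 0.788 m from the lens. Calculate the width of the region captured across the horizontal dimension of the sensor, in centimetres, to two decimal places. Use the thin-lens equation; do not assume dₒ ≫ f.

23.92 cm

dₒ: 0.788 m = 788 mm.
Similar triangles through the lens centre give W/dₒ = w/dᵢ; with 1/f = 1/dₒ + 1/dᵢ this gives W = w·(dₒ − f)/f.
W = 22.3 mm × (788 − 67.2) / 67.2 = 22.3 × 10.7262 ≈ 239.194 mm = 23.9194 cm.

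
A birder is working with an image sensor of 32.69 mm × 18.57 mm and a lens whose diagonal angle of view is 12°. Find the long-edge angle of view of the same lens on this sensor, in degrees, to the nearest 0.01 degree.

Sensor diagonal = √(32.69² + 18.57²) = √1413.4810 ≈ 37.5963 mm.
From the diagonal AOV: f = 37.5963 / (2·tan(6°)) = 37.5963 / 0.21021 ≈ 178.8524 mm.
Long-edge AOV = 2·arctan(32.69 / (2 × 178.8524)) = 2·arctan(0.09139) ≈ 10.4433°.

10.44°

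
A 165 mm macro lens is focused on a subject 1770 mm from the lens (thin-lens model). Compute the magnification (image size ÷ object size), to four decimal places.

0.1028×

Thin lens: 1/f = 1/dₒ + 1/dᵢ → 1/dᵢ = 1/165 − 1/1770 = 0.0054956 mm⁻¹, so dᵢ ≈ 181.9626 mm.
Magnification m = dᵢ/dₒ = 181.9626/1770 ≈ 0.10280.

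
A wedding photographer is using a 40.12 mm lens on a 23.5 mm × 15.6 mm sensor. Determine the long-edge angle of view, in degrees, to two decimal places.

32.65°

Angle of view α = 2·arctan(w/2f) with w = 23.5 mm and f = 40.12 mm.
w/2f = 0.29287; arctan(0.29287) ≈ 16.3238°, so α ≈ 32.6476°.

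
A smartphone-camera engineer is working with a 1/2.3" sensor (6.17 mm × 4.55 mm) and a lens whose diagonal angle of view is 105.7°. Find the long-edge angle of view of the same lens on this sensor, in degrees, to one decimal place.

Sensor diagonal = √(6.17² + 4.55²) = √58.7714 ≈ 7.6663 mm.
From the diagonal AOV: f = 7.6663 / (2·tan(52.85°)) = 7.6663 / 2.63968 ≈ 2.9042 mm.
Long-edge AOV = 2·arctan(6.17 / (2 × 2.9042)) = 2·arctan(1.06224) ≈ 93.4576°.

93.5°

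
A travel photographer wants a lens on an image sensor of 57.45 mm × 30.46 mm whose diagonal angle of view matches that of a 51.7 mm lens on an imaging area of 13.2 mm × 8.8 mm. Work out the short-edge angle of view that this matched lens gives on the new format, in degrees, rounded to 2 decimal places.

8.22°

Sensor diagonal = √(13.2² + 8.8²) = √251.6800 ≈ 15.8644 mm.
Sensor diagonal = √(57.45² + 30.46²) = √4228.3141 ≈ 65.0255 mm.
Equal diagonal AOV ⇒ f₂ = f₁ · 65.0255/15.8644 = 51.7 × 4.09882 ≈ 211.9092 mm.
Short-edge AOV on the new format = 2·arctan(30.46 / (2 × 211.9092)) = 2·arctan(0.07187) ≈ 8.2216°.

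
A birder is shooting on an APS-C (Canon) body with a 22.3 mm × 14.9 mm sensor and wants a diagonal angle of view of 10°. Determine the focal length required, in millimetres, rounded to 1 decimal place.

Sensor diagonal = √(22.3² + 14.9²) = √719.3000 ≈ 26.8198 mm.
From α = 2·arctan(d/2f) we get f = d / (2·tan(α/2)).
With d = 26.8198 mm and α/2 = 5°, tan(α/2) ≈ 0.08749, so f ≈ 26.8198 / 0.17498 ≈ 153.2757 mm.

153.3 mm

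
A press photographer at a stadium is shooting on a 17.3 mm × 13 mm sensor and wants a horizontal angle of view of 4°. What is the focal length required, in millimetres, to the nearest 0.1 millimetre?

From α = 2·arctan(w/2f) we get f = w / (2·tan(α/2)).
With w = 17.3 mm and α/2 = 2°, tan(α/2) ≈ 0.03492, so f ≈ 17.3 / 0.06984 ≈ 247.7036 mm.

247.7 mm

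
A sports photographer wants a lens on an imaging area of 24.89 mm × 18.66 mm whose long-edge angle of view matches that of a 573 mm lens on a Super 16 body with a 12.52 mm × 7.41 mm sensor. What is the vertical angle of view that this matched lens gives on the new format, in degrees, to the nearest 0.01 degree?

0.94°

Equal long-edge AOV ⇒ f₂ = f₁ · 24.89/12.52 = 573 × 1.98802 ≈ 1139.1350 mm.
Vertical AOV on the new format = 2·arctan(18.66 / (2 × 1139.1350)) = 2·arctan(0.00819) ≈ 0.9385°.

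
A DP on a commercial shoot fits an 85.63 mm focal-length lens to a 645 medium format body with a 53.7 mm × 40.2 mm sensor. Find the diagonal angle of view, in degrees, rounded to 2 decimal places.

42.78°

Sensor diagonal = √(53.7² + 40.2²) = √4499.7300 ≈ 67.0800 mm.
Angle of view α = 2·arctan(d/2f) with d = 67.0800 mm and f = 85.63 mm.
d/2f = 0.39169; arctan(0.39169) ≈ 21.3895°, so α ≈ 42.7791°.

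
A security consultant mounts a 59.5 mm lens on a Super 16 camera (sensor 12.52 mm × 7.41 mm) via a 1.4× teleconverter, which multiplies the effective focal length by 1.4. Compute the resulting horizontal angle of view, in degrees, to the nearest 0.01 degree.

Effective focal length f = 59.5 × 1.4 = 83.3 mm.
α = 2·arctan(12.52 / (2 × 83.3)) = 2·arctan(0.07515) ≈ 8.5954°.

8.60°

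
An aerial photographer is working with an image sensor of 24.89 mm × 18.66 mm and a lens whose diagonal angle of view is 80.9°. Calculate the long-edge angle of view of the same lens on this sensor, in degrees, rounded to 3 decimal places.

68.600°

Sensor diagonal = √(24.89² + 18.66²) = √967.7077 ≈ 31.1080 mm.
From the diagonal AOV: f = 31.1080 / (2·tan(40.45°)) = 31.1080 / 1.70515 ≈ 18.2436 mm.
Long-edge AOV = 2·arctan(24.89 / (2 × 18.2436)) = 2·arctan(0.68216) ≈ 68.6002°.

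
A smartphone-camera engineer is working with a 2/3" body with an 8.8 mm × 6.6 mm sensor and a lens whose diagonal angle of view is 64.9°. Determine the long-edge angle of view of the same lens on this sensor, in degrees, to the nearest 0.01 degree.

Sensor diagonal = √(8.8² + 6.6²) = √121.0000 ≈ 11.0000 mm.
From the diagonal AOV: f = 11.0000 / (2·tan(32.45°)) = 11.0000 / 1.27169 ≈ 8.6499 mm.
Long-edge AOV = 2·arctan(8.8 / (2 × 8.6499)) = 2·arctan(0.50868) ≈ 53.9226°.

53.92°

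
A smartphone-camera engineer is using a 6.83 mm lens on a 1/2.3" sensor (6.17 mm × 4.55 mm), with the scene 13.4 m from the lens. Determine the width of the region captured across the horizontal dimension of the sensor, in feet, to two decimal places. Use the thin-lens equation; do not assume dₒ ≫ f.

39.69 ft

dₒ: 13.4 m = 13400 mm.
Similar triangles through the lens centre give W/dₒ = w/dᵢ; with 1/f = 1/dₒ + 1/dᵢ this gives W = w·(dₒ − f)/f.
W = 6.17 mm × (13400 − 6.83) / 6.83 = 6.17 × 1960.9327 ≈ 12098.954 mm = 12098.954/304.8 ft = 39.6947 ft.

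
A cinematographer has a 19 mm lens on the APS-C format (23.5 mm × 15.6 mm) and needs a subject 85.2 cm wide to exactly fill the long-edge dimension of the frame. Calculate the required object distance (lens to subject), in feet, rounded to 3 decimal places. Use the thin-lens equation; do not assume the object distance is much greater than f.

2.322 ft

W: 85.2 cm = 852 mm.
Magnification m = w/W = dᵢ/dₒ; combined with 1/f = 1/dₒ + 1/dᵢ this gives dₒ = f·(1 + W/w).
dₒ = 19 mm × (1 + 852/23.5) = 19 × 37.2553 ≈ 707.851 mm = 707.851/304.8 ft = 2.32235 ft.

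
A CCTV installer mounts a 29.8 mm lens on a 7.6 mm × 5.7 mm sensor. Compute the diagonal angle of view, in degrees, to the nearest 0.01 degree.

Sensor diagonal = √(7.6² + 5.7²) = √90.2500 ≈ 9.5000 mm.
Angle of view α = 2·arctan(d/2f) with d = 9.5000 mm and f = 29.8 mm.
d/2f = 0.15940; arctan(0.15940) ≈ 9.0565°, so α ≈ 18.1131°.

18.11°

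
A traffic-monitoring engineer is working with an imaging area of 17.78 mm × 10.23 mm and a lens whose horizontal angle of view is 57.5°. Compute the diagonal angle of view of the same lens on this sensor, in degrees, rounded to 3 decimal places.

From the horizontal AOV: f = 17.78 / (2·tan(28.75°)) = 17.78 / 1.09724 ≈ 16.2043 mm.
Sensor diagonal = √(17.78² + 10.23²) = √420.7813 ≈ 20.5130 mm.
Diagonal AOV = 2·arctan(20.5130 / (2 × 16.2043)) = 2·arctan(0.63295) ≈ 64.6633°.

64.663°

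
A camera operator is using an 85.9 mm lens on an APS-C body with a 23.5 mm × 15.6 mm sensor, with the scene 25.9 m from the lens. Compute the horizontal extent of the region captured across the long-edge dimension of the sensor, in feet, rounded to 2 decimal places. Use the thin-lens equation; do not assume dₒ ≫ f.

23.17 ft

dₒ: 25.9 m = 25900 mm.
Similar triangles through the lens centre give W/dₒ = w/dᵢ; with 1/f = 1/dₒ + 1/dᵢ this gives W = w·(dₒ − f)/f.
W = 23.5 mm × (25900 − 85.9) / 85.9 = 23.5 × 300.5134 ≈ 7062.065 mm = 7062.065/304.8 ft = 23.1695 ft.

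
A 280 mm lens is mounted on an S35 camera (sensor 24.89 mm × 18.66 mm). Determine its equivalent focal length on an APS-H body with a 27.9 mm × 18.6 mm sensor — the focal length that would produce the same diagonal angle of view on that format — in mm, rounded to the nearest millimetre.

Sensor diagonal = √(24.89² + 18.66²) = √967.7077 ≈ 31.1080 mm.
Sensor diagonal = √(27.9² + 18.6²) = √1124.3700 ≈ 33.5316 mm.
Equal angle of view means equal diagonal/f ratio, so f₂ = f₁ · (diagonal₂/diagonal₁) = 280 × 33.5316/31.1080.
f₂ = 280 × 1.07791 ≈ 301.815 mm.

302 mm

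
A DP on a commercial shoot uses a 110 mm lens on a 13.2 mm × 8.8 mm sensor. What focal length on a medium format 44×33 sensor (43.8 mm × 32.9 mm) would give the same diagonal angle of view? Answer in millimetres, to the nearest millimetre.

Sensor diagonal = √(13.2² + 8.8²) = √251.6800 ≈ 15.8644 mm.
Sensor diagonal = √(43.8² + 32.9²) = √3000.8500 ≈ 54.7800 mm.
Equal angle of view means equal diagonal/f ratio, so f₂ = f₁ · (diagonal₂/diagonal₁) = 110 × 54.7800/15.8644.
f₂ = 110 × 3.45301 ≈ 379.831 mm.

380 mm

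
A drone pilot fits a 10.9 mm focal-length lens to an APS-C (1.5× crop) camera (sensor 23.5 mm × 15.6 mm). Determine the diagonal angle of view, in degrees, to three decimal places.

104.601°

Sensor diagonal = √(23.5² + 15.6²) = √795.6100 ≈ 28.2066 mm.
Angle of view α = 2·arctan(d/2f) with d = 28.2066 mm and f = 10.9 mm.
d/2f = 1.29388; arctan(1.29388) ≈ 52.3006°, so α ≈ 104.6013°.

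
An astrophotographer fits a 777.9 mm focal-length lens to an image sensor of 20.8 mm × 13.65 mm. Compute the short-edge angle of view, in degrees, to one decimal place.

Angle of view α = 2·arctan(h/2f) with h = 13.65 mm and f = 777.9 mm.
h/2f = 0.00877; arctan(0.00877) ≈ 0.5027°, so α ≈ 1.0054°.

1.0°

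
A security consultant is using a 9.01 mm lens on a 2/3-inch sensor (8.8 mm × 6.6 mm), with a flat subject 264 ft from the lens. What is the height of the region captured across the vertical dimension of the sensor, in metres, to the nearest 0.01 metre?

dₒ: 264 ft × 304.8 mm/ft = 80467.20 mm.
Similar triangles through the lens centre give W/dₒ = h/dᵢ; with 1/f = 1/dₒ + 1/dᵢ this gives W = h·(dₒ − f)/f.
W = 6.6 mm × (80467.2 − 9.01) / 9.01 = 6.6 × 8929.8765 ≈ 58937.185 mm = 58.9372 m.

58.94 m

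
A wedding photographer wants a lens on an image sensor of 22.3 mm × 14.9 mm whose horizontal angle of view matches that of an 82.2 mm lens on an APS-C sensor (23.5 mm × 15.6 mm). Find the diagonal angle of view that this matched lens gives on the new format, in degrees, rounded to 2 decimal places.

19.51°

Equal horizontal AOV ⇒ f₂ = f₁ · 22.3/23.5 = 82.2 × 0.94894 ≈ 78.0026 mm.
Sensor diagonal = √(22.3² + 14.9²) = √719.3000 ≈ 26.8198 mm.
Diagonal AOV on the new format = 2·arctan(26.8198 / (2 × 78.0026)) = 2·arctan(0.17192) ≈ 19.5094°.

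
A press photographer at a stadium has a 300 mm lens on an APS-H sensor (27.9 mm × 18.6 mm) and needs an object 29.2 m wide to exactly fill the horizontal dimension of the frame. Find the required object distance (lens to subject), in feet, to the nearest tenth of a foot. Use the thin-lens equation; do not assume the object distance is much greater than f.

1031.1 ft

W: 29.2 m = 29200 mm.
Magnification m = w/W = dᵢ/dₒ; combined with 1/f = 1/dₒ + 1/dᵢ this gives dₒ = f·(1 + W/w).
dₒ = 300 mm × (1 + 29200/27.9) = 300 × 1047.5950 ≈ 314278.495 mm = 314278.495/304.8 ft = 1031.1 ft.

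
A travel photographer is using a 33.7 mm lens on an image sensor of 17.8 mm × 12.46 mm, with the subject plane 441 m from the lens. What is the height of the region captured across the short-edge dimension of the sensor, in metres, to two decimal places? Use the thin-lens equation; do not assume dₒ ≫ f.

163.04 m

dₒ: 441 m = 441000 mm.
Similar triangles through the lens centre give W/dₒ = h/dᵢ; with 1/f = 1/dₒ + 1/dᵢ this gives W = h·(dₒ − f)/f.
W = 12.46 mm × (441000 − 33.7) / 33.7 = 12.46 × 13085.0534 ≈ 163039.766 mm = 163.04 m.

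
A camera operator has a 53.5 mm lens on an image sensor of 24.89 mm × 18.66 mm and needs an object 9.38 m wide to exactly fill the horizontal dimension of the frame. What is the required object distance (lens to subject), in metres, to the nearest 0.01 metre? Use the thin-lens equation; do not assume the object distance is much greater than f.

20.22 m

W: 9.38 m = 9380 mm.
Magnification m = w/W = dᵢ/dₒ; combined with 1/f = 1/dₒ + 1/dᵢ this gives dₒ = f·(1 + W/w).
dₒ = 53.5 mm × (1 + 9380/24.89) = 53.5 × 377.8582 ≈ 20215.412 mm = 20.2154 m.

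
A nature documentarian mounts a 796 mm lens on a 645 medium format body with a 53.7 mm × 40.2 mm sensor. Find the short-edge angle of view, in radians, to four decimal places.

Angle of view α = 2·arctan(h/2f) with h = 40.2 mm and f = 796 mm.
h/2f = 0.02525; arctan(0.02525) ≈ 0.0252 rad, so α ≈ 0.0505 rad.

0.0505 rad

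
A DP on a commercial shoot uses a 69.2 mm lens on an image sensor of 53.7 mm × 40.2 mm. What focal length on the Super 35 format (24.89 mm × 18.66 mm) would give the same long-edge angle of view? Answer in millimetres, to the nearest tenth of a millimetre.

32.1 mm

Equal angle of view means equal width/f ratio, so f₂ = f₁ · (width₂/width₁) = 69.2 × 24.89/53.7.
f₂ = 69.2 × 0.46350 ≈ 32.074 mm.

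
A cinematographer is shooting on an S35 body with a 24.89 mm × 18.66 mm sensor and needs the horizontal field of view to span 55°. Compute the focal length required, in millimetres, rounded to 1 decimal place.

From α = 2·arctan(w/2f) we get f = w / (2·tan(α/2)).
With w = 24.89 mm and α/2 = 27.5°, tan(α/2) ≈ 0.52057, so f ≈ 24.89 / 1.04113 ≈ 23.9066 mm.

23.9 mm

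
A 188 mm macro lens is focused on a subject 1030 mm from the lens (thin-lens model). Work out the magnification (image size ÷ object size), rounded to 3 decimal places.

0.223×

Thin lens: 1/f = 1/dₒ + 1/dᵢ → 1/dᵢ = 1/188 − 1/1030 = 0.0043483 mm⁻¹, so dᵢ ≈ 229.9762 mm.
Magnification m = dᵢ/dₒ = 229.9762/1030 ≈ 0.22328.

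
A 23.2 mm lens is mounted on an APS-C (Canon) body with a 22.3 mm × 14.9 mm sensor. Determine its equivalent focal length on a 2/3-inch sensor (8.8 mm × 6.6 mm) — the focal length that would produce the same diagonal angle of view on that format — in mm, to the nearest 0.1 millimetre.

9.5 mm

Sensor diagonal = √(22.3² + 14.9²) = √719.3000 ≈ 26.8198 mm.
Sensor diagonal = √(8.8² + 6.6²) = √121.0000 ≈ 11.0000 mm.
Equal angle of view means equal diagonal/f ratio, so f₂ = f₁ · (diagonal₂/diagonal₁) = 23.2 × 11.0000/26.8198.
f₂ = 23.2 × 0.41015 ≈ 9.515 mm.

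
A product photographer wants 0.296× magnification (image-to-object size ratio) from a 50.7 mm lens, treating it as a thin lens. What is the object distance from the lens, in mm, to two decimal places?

With m = dᵢ/dₒ and 1/f = 1/dₒ + 1/dᵢ, substituting dᵢ = m·dₒ gives 1/f = (1 + 1/m)/dₒ, hence dₒ = f·(1 + 1/m).
dₒ = 50.7 × (1 + 1/0.296) = 50.7 × 4.37838 ≈ 221.984 mm.

221.98 mm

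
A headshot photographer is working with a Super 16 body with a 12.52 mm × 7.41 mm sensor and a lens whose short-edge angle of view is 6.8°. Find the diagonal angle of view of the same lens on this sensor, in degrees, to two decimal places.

13.31°

From the short-edge AOV: f = 7.41 / (2·tan(3.4°)) = 7.41 / 0.11882 ≈ 62.3622 mm.
Sensor diagonal = √(12.52² + 7.41²) = √211.6585 ≈ 14.5485 mm.
Diagonal AOV = 2·arctan(14.5485 / (2 × 62.3622)) = 2·arctan(0.11664) ≈ 13.3064°.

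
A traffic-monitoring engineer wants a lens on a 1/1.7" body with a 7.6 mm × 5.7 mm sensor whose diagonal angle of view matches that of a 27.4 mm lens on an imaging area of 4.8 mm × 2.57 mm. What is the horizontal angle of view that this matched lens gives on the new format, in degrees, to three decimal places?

9.089°

Sensor diagonal = √(4.8² + 2.57²) = √29.6449 ≈ 5.4447 mm.
Sensor diagonal = √(7.6² + 5.7²) = √90.2500 ≈ 9.5000 mm.
Equal diagonal AOV ⇒ f₂ = f₁ · 9.5000/5.4447 = 27.4 × 1.74481 ≈ 47.8078 mm.
Horizontal AOV on the new format = 2·arctan(7.6 / (2 × 47.8078)) = 2·arctan(0.07948) ≈ 9.0892°.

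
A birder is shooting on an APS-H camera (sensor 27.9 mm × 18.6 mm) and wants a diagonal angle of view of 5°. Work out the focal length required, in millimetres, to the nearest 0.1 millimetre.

Sensor diagonal = √(27.9² + 18.6²) = √1124.3700 ≈ 33.5316 mm.
From α = 2·arctan(d/2f) we get f = d / (2·tan(α/2)).
With d = 33.5316 mm and α/2 = 2.5°, tan(α/2) ≈ 0.04366, so f ≈ 33.5316 / 0.08732 ≈ 384.0003 mm.

384.0 mm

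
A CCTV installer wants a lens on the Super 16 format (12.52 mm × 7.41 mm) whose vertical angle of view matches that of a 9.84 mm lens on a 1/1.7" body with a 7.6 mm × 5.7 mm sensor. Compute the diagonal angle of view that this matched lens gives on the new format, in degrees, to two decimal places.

Equal vertical AOV ⇒ f₂ = f₁ · 7.41/5.7 = 9.84 × 1.30000 ≈ 12.7920 mm.
Sensor diagonal = √(12.52² + 7.41²) = √211.6585 ≈ 14.5485 mm.
Diagonal AOV on the new format = 2·arctan(14.5485 / (2 × 12.7920)) = 2·arctan(0.56866) ≈ 59.2499°.

59.25°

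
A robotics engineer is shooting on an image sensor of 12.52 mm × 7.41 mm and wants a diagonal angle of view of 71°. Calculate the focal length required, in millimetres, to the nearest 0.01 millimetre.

10.20 mm

Sensor diagonal = √(12.52² + 7.41²) = √211.6585 ≈ 14.5485 mm.
From α = 2·arctan(d/2f) we get f = d / (2·tan(α/2)).
With d = 14.5485 mm and α/2 = 35.5°, tan(α/2) ≈ 0.71329, so f ≈ 14.5485 / 1.42659 ≈ 10.1981 mm.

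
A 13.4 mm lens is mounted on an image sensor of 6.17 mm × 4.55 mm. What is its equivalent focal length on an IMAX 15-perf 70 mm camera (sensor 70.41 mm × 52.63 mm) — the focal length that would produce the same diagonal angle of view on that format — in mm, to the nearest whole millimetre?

Sensor diagonal = √(6.17² + 4.55²) = √58.7714 ≈ 7.6663 mm.
Sensor diagonal = √(70.41² + 52.63²) = √7727.4850 ≈ 87.9061 mm.
Equal angle of view means equal diagonal/f ratio, so f₂ = f₁ · (diagonal₂/diagonal₁) = 13.4 × 87.9061/7.6663.
f₂ = 13.4 × 11.46664 ≈ 153.653 mm.

154 mm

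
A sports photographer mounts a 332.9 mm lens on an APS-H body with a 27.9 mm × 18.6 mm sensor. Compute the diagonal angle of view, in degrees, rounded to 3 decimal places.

5.766°

Sensor diagonal = √(27.9² + 18.6²) = √1124.3700 ≈ 33.5316 mm.
Angle of view α = 2·arctan(d/2f) with d = 33.5316 mm and f = 332.9 mm.
d/2f = 0.05036; arctan(0.05036) ≈ 2.8831°, so α ≈ 5.7663°.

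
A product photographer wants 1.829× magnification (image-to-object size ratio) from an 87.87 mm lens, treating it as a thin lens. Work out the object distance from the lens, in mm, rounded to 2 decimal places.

135.91 mm

With m = dᵢ/dₒ and 1/f = 1/dₒ + 1/dᵢ, substituting dᵢ = m·dₒ gives 1/f = (1 + 1/m)/dₒ, hence dₒ = f·(1 + 1/m).
dₒ = 87.87 × (1 + 1/1.829) = 87.87 × 1.54675 ≈ 135.913 mm.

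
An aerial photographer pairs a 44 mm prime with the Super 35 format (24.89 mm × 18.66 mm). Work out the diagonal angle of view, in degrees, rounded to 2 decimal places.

Sensor diagonal = √(24.89² + 18.66²) = √967.7077 ≈ 31.1080 mm.
Angle of view α = 2·arctan(d/2f) with d = 31.1080 mm and f = 44 mm.
d/2f = 0.35350; arctan(0.35350) ≈ 19.4685°, so α ≈ 38.9370°.

38.94°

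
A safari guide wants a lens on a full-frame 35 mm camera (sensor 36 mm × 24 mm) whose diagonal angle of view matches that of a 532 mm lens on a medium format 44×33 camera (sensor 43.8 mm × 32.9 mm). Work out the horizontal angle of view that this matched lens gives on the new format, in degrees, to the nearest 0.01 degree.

4.91°

Sensor diagonal = √(43.8² + 32.9²) = √3000.8500 ≈ 54.7800 mm.
Sensor diagonal = √(36² + 24²) = √1872.0000 ≈ 43.2666 mm.
Equal diagonal AOV ⇒ f₂ = f₁ · 43.2666/54.7800 = 532 × 0.78982 ≈ 420.1868 mm.
Horizontal AOV on the new format = 2·arctan(36 / (2 × 420.1868)) = 2·arctan(0.04284) ≈ 4.9059°.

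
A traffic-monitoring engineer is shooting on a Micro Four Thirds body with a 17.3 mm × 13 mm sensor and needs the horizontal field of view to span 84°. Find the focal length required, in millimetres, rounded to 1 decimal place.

From α = 2·arctan(w/2f) we get f = w / (2·tan(α/2)).
With w = 17.3 mm and α/2 = 42°, tan(α/2) ≈ 0.90040, so f ≈ 17.3 / 1.80081 ≈ 9.6068 mm.

9.6 mm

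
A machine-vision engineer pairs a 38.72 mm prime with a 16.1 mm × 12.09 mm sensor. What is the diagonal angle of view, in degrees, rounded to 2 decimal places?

Sensor diagonal = √(16.1² + 12.09²) = √405.3781 ≈ 20.1340 mm.
Angle of view α = 2·arctan(d/2f) with d = 20.1340 mm and f = 38.72 mm.
d/2f = 0.25999; arctan(0.25999) ≈ 14.5739°, so α ≈ 29.1479°.

29.15°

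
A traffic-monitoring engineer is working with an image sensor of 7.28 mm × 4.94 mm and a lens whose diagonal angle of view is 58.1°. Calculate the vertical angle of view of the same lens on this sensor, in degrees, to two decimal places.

34.64°

Sensor diagonal = √(7.28² + 4.94²) = √77.4020 ≈ 8.7978 mm.
From the diagonal AOV: f = 8.7978 / (2·tan(29.05°)) = 8.7978 / 1.11090 ≈ 7.9196 mm.
Vertical AOV = 2·arctan(4.94 / (2 × 7.9196)) = 2·arctan(0.31189) ≈ 34.6440°.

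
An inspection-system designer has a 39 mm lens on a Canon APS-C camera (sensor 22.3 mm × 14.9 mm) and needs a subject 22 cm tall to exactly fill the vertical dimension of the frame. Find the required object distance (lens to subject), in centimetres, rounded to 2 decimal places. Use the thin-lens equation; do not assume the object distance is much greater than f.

W: 22 cm = 220 mm.
Magnification m = h/W = dᵢ/dₒ; combined with 1/f = 1/dₒ + 1/dᵢ this gives dₒ = f·(1 + W/h).
dₒ = 39 mm × (1 + 220/14.9) = 39 × 15.7651 ≈ 614.839 mm = 61.4839 cm.

61.48 cm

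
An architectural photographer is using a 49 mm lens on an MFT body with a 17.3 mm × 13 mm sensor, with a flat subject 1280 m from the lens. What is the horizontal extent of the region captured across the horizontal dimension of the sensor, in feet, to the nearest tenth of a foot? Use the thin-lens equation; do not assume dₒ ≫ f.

1482.6 ft

dₒ: 1280 m = 1.28e+06 mm.
Similar triangles through the lens centre give W/dₒ = w/dᵢ; with 1/f = 1/dₒ + 1/dᵢ this gives W = w·(dₒ − f)/f.
W = 17.3 mm × (1.28e+06 − 49) / 49 = 17.3 × 26121.4490 ≈ 451901.067 mm = 451901.067/304.8 ft = 1482.62 ft.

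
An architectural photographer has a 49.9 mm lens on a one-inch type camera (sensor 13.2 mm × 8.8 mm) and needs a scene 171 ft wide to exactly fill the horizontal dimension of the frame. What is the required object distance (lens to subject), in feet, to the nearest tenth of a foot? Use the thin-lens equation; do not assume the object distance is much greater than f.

W: 171 ft × 304.8 mm/ft = 52120.80 mm.
Magnification m = w/W = dᵢ/dₒ; combined with 1/f = 1/dₒ + 1/dᵢ this gives dₒ = f·(1 + W/w).
dₒ = 49.9 mm × (1 + 52120.8/13.2) = 49.9 × 3949.5453 ≈ 197082.312 mm = 197082.312/304.8 ft = 646.596 ft.

646.6 ft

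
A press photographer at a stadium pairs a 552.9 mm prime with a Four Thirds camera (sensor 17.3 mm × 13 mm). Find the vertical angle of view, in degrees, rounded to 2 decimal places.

1.35°

Angle of view α = 2·arctan(h/2f) with h = 13 mm and f = 552.9 mm.
h/2f = 0.01176; arctan(0.01176) ≈ 0.6735°, so α ≈ 1.3471°.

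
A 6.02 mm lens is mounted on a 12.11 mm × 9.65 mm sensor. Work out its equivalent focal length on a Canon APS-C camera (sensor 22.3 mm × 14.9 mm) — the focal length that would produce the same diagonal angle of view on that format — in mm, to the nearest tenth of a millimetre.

10.4 mm

Sensor diagonal = √(12.11² + 9.65²) = √239.7746 ≈ 15.4847 mm.
Sensor diagonal = √(22.3² + 14.9²) = √719.3000 ≈ 26.8198 mm.
Equal angle of view means equal diagonal/f ratio, so f₂ = f₁ · (diagonal₂/diagonal₁) = 6.02 × 26.8198/15.4847.
f₂ = 6.02 × 1.73202 ≈ 10.427 mm.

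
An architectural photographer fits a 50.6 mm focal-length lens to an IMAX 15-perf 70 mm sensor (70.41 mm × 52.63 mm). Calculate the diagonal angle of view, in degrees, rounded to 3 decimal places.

Sensor diagonal = √(70.41² + 52.63²) = √7727.4850 ≈ 87.9061 mm.
Angle of view α = 2·arctan(d/2f) with d = 87.9061 mm and f = 50.6 mm.
d/2f = 0.86864; arctan(0.86864) ≈ 40.9788°, so α ≈ 81.9576°.

81.958°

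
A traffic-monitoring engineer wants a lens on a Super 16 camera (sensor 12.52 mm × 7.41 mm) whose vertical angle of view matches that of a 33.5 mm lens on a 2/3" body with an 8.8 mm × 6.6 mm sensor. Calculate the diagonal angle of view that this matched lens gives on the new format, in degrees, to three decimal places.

Equal vertical AOV ⇒ f₂ = f₁ · 7.41/6.6 = 33.5 × 1.12273 ≈ 37.6114 mm.
Sensor diagonal = √(12.52² + 7.41²) = √211.6585 ≈ 14.5485 mm.
Diagonal AOV on the new format = 2·arctan(14.5485 / (2 × 37.6114)) = 2·arctan(0.19341) ≈ 21.8923°.

21.892°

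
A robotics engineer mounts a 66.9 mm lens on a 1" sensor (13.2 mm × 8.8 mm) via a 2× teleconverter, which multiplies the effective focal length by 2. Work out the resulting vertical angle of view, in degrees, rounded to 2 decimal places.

Effective focal length f = 66.9 × 2 = 133.8 mm.
α = 2·arctan(8.8 / (2 × 133.8)) = 2·arctan(0.03288) ≈ 3.7670°.

3.77°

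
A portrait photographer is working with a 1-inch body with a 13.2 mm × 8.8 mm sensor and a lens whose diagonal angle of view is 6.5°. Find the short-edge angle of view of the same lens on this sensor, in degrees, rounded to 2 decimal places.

3.61°

Sensor diagonal = √(13.2² + 8.8²) = √251.6800 ≈ 15.8644 mm.
From the diagonal AOV: f = 15.8644 / (2·tan(3.25°)) = 15.8644 / 0.11357 ≈ 139.6907 mm.
Short-edge AOV = 2·arctan(8.8 / (2 × 139.6907)) = 2·arctan(0.03150) ≈ 3.6082°.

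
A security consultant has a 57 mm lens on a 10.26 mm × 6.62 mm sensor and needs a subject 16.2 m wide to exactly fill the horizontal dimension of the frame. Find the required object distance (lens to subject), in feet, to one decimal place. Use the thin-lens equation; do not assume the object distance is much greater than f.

W: 16.2 m = 16200 mm.
Magnification m = w/W = dᵢ/dₒ; combined with 1/f = 1/dₒ + 1/dᵢ this gives dₒ = f·(1 + W/w).
dₒ = 57 mm × (1 + 16200/10.26) = 57 × 1579.9474 ≈ 90057.000 mm = 90057.000/304.8 ft = 295.463 ft.

295.5 ft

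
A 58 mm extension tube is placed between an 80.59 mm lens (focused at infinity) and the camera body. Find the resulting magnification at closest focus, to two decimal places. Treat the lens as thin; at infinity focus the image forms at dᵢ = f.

0.72×

The tube moves the image plane from f to f + e, so dᵢ = 80.59 + 58 = 138.59 mm. Focus is achieved when 1/f = 1/dₒ + 1/dᵢ, giving dₒ = 1/(1/f − 1/(f+e)).
Magnification m = dᵢ/dₒ = (f+e)·(1/f − 1/(f+e)) = e/f = 58/80.59 ≈ 0.7197.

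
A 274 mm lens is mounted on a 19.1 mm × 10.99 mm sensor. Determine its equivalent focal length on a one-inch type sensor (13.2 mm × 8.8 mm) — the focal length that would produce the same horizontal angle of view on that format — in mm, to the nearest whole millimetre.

Equal angle of view means equal width/f ratio, so f₂ = f₁ · (width₂/width₁) = 274 × 13.2/19.1.
f₂ = 274 × 0.69110 ≈ 189.361 mm.

189 mm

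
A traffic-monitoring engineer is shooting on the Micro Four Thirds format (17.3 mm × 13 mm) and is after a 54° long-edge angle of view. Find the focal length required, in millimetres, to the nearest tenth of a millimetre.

17.0 mm

From α = 2·arctan(w/2f) we get f = w / (2·tan(α/2)).
With w = 17.3 mm and α/2 = 27°, tan(α/2) ≈ 0.50953, so f ≈ 17.3 / 1.01905 ≈ 16.9766 mm.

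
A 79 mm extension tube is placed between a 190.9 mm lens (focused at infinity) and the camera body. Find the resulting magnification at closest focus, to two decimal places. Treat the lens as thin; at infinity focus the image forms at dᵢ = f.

The tube moves the image plane from f to f + e, so dᵢ = 190.9 + 79 = 269.9 mm. Focus is achieved when 1/f = 1/dₒ + 1/dᵢ, giving dₒ = 1/(1/f − 1/(f+e)).
Magnification m = dᵢ/dₒ = (f+e)·(1/f − 1/(f+e)) = e/f = 79/190.9 ≈ 0.4138.

0.41×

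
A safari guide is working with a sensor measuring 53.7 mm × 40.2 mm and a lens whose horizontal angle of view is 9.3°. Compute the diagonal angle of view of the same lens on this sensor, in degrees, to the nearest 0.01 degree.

11.60°

From the horizontal AOV: f = 53.7 / (2·tan(4.65°)) = 53.7 / 0.16267 ≈ 330.1102 mm.
Sensor diagonal = √(53.7² + 40.2²) = √4499.7300 ≈ 67.0800 mm.
Diagonal AOV = 2·arctan(67.0800 / (2 × 330.1102)) = 2·arctan(0.10160) ≈ 11.6030°.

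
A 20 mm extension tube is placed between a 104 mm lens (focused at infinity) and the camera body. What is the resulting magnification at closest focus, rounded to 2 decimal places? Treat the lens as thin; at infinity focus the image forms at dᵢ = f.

0.19×

The tube moves the image plane from f to f + e, so dᵢ = 104 + 20 = 124 mm. Focus is achieved when 1/f = 1/dₒ + 1/dᵢ, giving dₒ = 1/(1/f − 1/(f+e)).
Magnification m = dᵢ/dₒ = (f+e)·(1/f − 1/(f+e)) = e/f = 20/104 ≈ 0.1923.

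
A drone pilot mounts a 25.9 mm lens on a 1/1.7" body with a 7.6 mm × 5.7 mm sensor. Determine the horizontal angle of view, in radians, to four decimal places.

Angle of view α = 2·arctan(w/2f) with w = 7.6 mm and f = 25.9 mm.
w/2f = 0.14672; arctan(0.14672) ≈ 0.1457 rad, so α ≈ 0.2914 rad.

0.2914 rad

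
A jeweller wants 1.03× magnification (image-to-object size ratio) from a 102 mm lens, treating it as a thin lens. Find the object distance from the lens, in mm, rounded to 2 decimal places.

201.03 mm

With m = dᵢ/dₒ and 1/f = 1/dₒ + 1/dᵢ, substituting dᵢ = m·dₒ gives 1/f = (1 + 1/m)/dₒ, hence dₒ = f·(1 + 1/m).
dₒ = 102 × (1 + 1/1.03) = 102 × 1.97087 ≈ 201.029 mm.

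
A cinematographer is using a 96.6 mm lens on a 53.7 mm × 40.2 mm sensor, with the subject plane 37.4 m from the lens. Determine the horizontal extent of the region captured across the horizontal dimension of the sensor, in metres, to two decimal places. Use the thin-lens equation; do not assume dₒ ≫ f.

20.74 m

dₒ: 37.4 m = 37400 mm.
Similar triangles through the lens centre give W/dₒ = w/dᵢ; with 1/f = 1/dₒ + 1/dᵢ this gives W = w·(dₒ − f)/f.
W = 53.7 mm × (37400 − 96.6) / 96.6 = 53.7 × 386.1636 ≈ 20736.983 mm = 20.737 m.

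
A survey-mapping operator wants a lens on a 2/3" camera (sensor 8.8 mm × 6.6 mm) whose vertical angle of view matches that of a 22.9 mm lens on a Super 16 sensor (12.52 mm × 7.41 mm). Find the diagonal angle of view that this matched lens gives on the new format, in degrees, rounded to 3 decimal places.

Equal vertical AOV ⇒ f₂ = f₁ · 6.6/7.41 = 22.9 × 0.89069 ≈ 20.3968 mm.
Sensor diagonal = √(8.8² + 6.6²) = √121.0000 ≈ 11.0000 mm.
Diagonal AOV on the new format = 2·arctan(11.0000 / (2 × 20.3968)) = 2·arctan(0.26965) ≈ 30.1818°.

30.182°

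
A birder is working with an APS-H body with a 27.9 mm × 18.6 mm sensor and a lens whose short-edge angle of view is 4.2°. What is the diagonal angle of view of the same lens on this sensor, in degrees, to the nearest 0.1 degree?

7.6°

From the short-edge AOV: f = 18.6 / (2·tan(2.1°)) = 18.6 / 0.07334 ≈ 253.6248 mm.
Sensor diagonal = √(27.9² + 18.6²) = √1124.3700 ≈ 33.5316 mm.
Diagonal AOV = 2·arctan(33.5316 / (2 × 253.6248)) = 2·arctan(0.06610) ≈ 7.5640°.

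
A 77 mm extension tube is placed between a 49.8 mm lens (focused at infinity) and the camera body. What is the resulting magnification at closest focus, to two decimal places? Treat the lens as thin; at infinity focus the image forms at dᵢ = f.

The tube moves the image plane from f to f + e, so dᵢ = 49.8 + 77 = 126.8 mm. Focus is achieved when 1/f = 1/dₒ + 1/dᵢ, giving dₒ = 1/(1/f − 1/(f+e)).
Magnification m = dᵢ/dₒ = (f+e)·(1/f − 1/(f+e)) = e/f = 77/49.8 ≈ 1.5462.

1.55×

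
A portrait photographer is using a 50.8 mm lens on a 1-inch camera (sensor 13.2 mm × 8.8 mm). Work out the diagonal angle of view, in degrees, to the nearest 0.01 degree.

17.75°

Sensor diagonal = √(13.2² + 8.8²) = √251.6800 ≈ 15.8644 mm.
Angle of view α = 2·arctan(d/2f) with d = 15.8644 mm and f = 50.8 mm.
d/2f = 0.15615; arctan(0.15615) ≈ 8.8748°, so α ≈ 17.7497°.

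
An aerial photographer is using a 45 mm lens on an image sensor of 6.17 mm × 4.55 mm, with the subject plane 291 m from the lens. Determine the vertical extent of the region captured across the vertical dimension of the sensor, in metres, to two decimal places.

dₒ: 291 m = 291000 mm.
Similar triangles through the lens centre give W/dₒ = h/dᵢ; with 1/f = 1/dₒ + 1/dᵢ this gives W = h·(dₒ − f)/f.
W = 4.55 mm × (291000 − 45) / 45 = 4.55 × 6465.6667 ≈ 29418.783 mm = 29.4188 m.

29.42 m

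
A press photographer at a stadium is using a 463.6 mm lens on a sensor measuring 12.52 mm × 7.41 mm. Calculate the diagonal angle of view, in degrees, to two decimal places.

1.80°

Sensor diagonal = √(12.52² + 7.41²) = √211.6585 ≈ 14.5485 mm.
Angle of view α = 2·arctan(d/2f) with d = 14.5485 mm and f = 463.6 mm.
d/2f = 0.01569; arctan(0.01569) ≈ 0.8989°, so α ≈ 1.7979°.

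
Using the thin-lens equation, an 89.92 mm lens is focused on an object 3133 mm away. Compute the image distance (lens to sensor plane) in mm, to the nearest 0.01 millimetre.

92.58 mm

1/dᵢ = 1/f − 1/dₒ = 1/89.92 − 1/3133 = 0.0108018 mm⁻¹.
dᵢ = 1/0.0108018 ≈ 92.5770 mm.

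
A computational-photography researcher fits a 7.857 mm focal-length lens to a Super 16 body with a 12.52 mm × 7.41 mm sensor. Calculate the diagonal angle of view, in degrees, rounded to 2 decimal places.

85.59°

Sensor diagonal = √(12.52² + 7.41²) = √211.6585 ≈ 14.5485 mm.
Angle of view α = 2·arctan(d/2f) with d = 14.5485 mm and f = 7.857 mm.
d/2f = 0.92583; arctan(0.92583) ≈ 42.7944°, so α ≈ 85.5889°.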